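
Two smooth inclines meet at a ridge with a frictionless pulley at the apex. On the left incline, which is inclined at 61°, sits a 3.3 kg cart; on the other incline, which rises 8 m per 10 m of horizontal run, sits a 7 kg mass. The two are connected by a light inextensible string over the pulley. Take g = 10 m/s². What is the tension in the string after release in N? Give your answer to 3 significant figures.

Resolve each weight along its own incline: the 3.3 kg mass has component 3.3 × 10 × sin 61° = 28.862 N down its slope, and the 7 kg mass has 7 × 10 × sin 38.66° = 43.729 N down its slope.
The 7 kg side's 43.729 N exceeds the other side's 28.862 N, so that mass slides down and the 3.3 kg mass slides up. Taking that direction as positive, Newton's second law for the whole system gives 43.729 − 28.862 = (3.3 + 7) a, so a = 14.867 / 10.3 = 1.4434 m/s².
For the 3.3 kg mass (up-slope positive): T − 28.862 = 3.3 × 1.4434, so T = 33.625 N.

33.6 N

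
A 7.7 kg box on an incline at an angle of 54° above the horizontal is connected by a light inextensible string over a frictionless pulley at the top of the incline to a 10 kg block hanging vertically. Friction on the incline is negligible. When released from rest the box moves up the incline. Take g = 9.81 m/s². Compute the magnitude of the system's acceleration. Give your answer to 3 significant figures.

2.09 m/s²

For the box on the incline: the weight component along the slope is m₁g sin 54° = 7.7 × 9.81 × 0.8090 = 61.109 N and the normal force is N = m₁g cos 54° = 44.400 N.
Newton's second law for the box (up-slope positive): T − 61.109 = 7.7 a. For the hanging block (downward positive): 10 × 9.81 − T = 10 a.
Adding the two equations eliminates T: 36.991 = 17.7 a, so a = 2.0899 m/s².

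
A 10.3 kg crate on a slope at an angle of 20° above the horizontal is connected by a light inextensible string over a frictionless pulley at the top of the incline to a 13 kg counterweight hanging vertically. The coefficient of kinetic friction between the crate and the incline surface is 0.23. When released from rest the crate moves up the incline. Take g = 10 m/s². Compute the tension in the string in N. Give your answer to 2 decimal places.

For the crate on the incline: the weight component along the slope is m₁g sin 20° = 10.3 × 10 × 0.3420 = 35.226 N and the normal force is N = m₁g cos 20° = 96.788 N.
Kinetic friction opposes the crate's motion up the incline: f = μN = 0.23 × 96.788 = 22.261 N acting down the slope.
Newton's second law for the crate (up-slope positive): T − 35.226 − 22.261 = 10.3 a. For the hanging counterweight (downward positive): 13 × 10 − T = 13 a.
Adding the two equations eliminates T: 72.513 = 23.3 a, so a = 3.1121 m/s².
Then from the hanging counterweight's equation, T = 13 × (10 − 3.1121) = 89.543 N.

89.54 N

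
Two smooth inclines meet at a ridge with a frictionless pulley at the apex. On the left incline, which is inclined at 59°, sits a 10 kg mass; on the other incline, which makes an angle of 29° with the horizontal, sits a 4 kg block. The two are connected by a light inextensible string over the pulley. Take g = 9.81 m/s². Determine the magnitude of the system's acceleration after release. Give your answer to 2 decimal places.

Resolve each weight along its own incline: the 10 kg mass has component 10 × 9.81 × sin 59° = 84.088 N down its slope, and the 4 kg mass has 4 × 9.81 × sin 29° = 19.024 N down its slope.
The 10 kg side's 84.088 N exceeds the other side's 19.024 N, so that mass slides down and the 4 kg mass slides up. Taking that direction as positive, Newton's second law for the whole system gives 84.088 − 19.024 = (10 + 4) a, so a = 65.064 / 14 = 4.6474 m/s².

4.65 m/s²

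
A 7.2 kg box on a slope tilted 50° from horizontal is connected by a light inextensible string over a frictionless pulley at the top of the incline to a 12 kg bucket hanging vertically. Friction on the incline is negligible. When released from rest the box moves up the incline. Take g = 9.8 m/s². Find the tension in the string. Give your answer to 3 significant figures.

For the box on the incline: the weight component along the slope is m₁g sin 50° = 7.2 × 9.8 × 0.7660 = 54.049 N and the normal force is N = m₁g cos 50° = 45.355 N.
Newton's second law for the box (up-slope positive): T − 54.049 = 7.2 a. For the hanging bucket (downward positive): 12 × 9.8 − T = 12 a.
Adding the two equations eliminates T: 63.551 = 19.2 a, so a = 3.3099 m/s².
Then from the hanging bucket's equation, T = 12 × (9.8 − 3.3099) = 77.881 N.

77.9 N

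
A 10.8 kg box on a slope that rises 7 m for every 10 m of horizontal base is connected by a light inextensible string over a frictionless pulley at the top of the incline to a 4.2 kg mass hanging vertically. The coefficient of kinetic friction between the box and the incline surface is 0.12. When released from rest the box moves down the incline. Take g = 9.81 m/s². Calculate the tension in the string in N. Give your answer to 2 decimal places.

For the box on the incline: the weight component along the slope is m₁g sin 34.99° = 10.8 × 9.81 × 0.5735 = 60.761 N and the normal force is N = m₁g cos 34.99° = 86.796 N.
Kinetic friction opposes the box's motion down the incline: f = μN = 0.12 × 86.796 = 10.416 N acting up the slope.
Newton's second law for the box (down-slope positive): 60.761 − 10.416 − T = 10.8 a. For the hanging mass (upward positive): T − 4.2 × 9.81 = 4.2 a.
Adding the two equations eliminates T: 9.143 = 15 a, so a = 0.6095 m/s².
Then from the hanging mass's equation, T = 4.2 × (9.81 + 0.6095) = 43.762 N.

43.76 N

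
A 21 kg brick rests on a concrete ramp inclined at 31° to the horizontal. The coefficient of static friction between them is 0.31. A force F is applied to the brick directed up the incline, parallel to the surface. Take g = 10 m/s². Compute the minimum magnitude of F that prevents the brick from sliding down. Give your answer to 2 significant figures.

The normal force is N = mg cos 31° = 180.005 N. With F at its minimum the brick is on the verge of sliding down, so static friction is at its maximum μ_s N = 0.31 × 180.005 = 55.802 N and acts up the slope.
Equilibrium along the incline: F + μ_s N = mg sin 31°, so F = 108.158 − 55.802 = 52.356 N.

52 N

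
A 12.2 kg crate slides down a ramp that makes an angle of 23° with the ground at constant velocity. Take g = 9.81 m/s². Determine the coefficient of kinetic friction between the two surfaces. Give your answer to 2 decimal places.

At constant velocity the net force along the incline is zero: mg sin 23° = μ mg cos 23°.
So μ = tan 23° = 0.3907 / 0.9205 = 0.4244.

0.42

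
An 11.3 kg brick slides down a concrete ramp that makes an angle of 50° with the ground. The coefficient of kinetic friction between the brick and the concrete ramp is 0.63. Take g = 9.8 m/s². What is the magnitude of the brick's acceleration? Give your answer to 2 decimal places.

3.54 m/s²

Resolving the weight along the incline: the component pulling the brick down the slope is mg sin 50° = 11.3 × 9.8 × 0.7660 = 84.827 N, and the normal force is N = mg cos 50° = 11.3 × 9.8 × 0.6428 = 71.184 N.
Kinetic friction acts up the slope with magnitude f = μN = 0.63 × 71.184 = 44.846 N.
Net force along the incline is 84.827 − 44.846 = 39.981 N, so a = 39.981 / 11.3 = 3.5381 m/s².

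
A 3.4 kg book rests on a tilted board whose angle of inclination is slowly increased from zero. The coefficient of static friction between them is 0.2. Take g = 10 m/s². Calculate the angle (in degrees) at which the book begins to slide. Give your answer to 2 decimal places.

11.31°

At the threshold of sliding, static friction is at its maximum μ_s N and exactly balances the weight component along the incline: mg sin θ = μ_s mg cos θ.
Hence tan θ = μ_s = 0.2, so θ = arctan(0.2) = 11.3099°.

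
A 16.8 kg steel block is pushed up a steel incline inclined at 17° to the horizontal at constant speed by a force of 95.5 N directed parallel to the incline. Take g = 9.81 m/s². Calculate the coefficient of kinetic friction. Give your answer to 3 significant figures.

At constant speed ΣF = 0 along the incline. The applied 95.5 N acts up the slope; the weight component mg sin 17° = 48.185 N and kinetic friction μN both act down the slope.
So 95.5 = 48.185 + μ × 157.607, giving μ = (95.5 − 48.185) / 157.607 = 0.3002.

0.300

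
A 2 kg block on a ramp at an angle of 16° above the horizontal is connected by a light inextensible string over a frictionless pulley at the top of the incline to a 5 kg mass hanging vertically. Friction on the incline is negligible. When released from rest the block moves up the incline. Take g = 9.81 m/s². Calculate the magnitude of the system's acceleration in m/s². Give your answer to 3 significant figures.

For the block on the incline: the weight component along the slope is m₁g sin 16° = 2 × 9.81 × 0.2756 = 5.407 N and the normal force is N = m₁g cos 16° = 18.860 N.
Newton's second law for the block (up-slope positive): T − 5.407 = 2 a. For the hanging mass (downward positive): 5 × 9.81 − T = 5 a.
Adding the two equations eliminates T: 43.643 = 7 a, so a = 6.2347 m/s².

6.23 m/s²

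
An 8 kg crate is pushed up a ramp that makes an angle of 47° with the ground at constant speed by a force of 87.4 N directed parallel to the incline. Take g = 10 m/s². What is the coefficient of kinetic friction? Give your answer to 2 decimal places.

At constant speed ΣF = 0 along the incline. The applied 87.4 N acts up the slope; the weight component mg sin 47° = 58.508 N and kinetic friction μN both act down the slope.
So 87.4 = 58.508 + μ × 54.560, giving μ = (87.4 − 58.508) / 54.560 = 0.5295.

0.53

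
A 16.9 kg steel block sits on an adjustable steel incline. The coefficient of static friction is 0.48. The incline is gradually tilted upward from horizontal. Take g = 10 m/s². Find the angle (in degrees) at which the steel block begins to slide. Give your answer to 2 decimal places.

At the threshold of sliding, static friction is at its maximum μ_s N and exactly balances the weight component along the incline: mg sin θ = μ_s mg cos θ.
Hence tan θ = μ_s = 0.48, so θ = arctan(0.48) = 25.6410°.

25.64°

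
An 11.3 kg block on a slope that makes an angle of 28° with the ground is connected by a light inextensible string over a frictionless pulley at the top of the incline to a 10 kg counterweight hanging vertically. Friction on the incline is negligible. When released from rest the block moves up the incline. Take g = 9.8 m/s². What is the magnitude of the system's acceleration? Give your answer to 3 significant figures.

2.16 m/s²

For the block on the incline: the weight component along the slope is m₁g sin 28° = 11.3 × 9.8 × 0.4695 = 51.992 N and the normal force is N = m₁g cos 28° = 97.778 N.
Newton's second law for the block (up-slope positive): T − 51.992 = 11.3 a. For the hanging counterweight (downward positive): 10 × 9.8 − T = 10 a.
Adding the two equations eliminates T: 46.008 = 21.3 a, so a = 2.1600 m/s².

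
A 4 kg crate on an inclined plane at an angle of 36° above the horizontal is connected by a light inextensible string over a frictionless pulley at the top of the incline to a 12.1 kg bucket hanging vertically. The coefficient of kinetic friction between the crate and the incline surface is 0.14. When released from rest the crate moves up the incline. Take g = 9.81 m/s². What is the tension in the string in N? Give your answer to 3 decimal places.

50.165 N

For the crate on the incline: the weight component along the slope is m₁g sin 36° = 4 × 9.81 × 0.5878 = 23.065 N and the normal force is N = m₁g cos 36° = 31.746 N.
Kinetic friction opposes the crate's motion up the incline: f = μN = 0.14 × 31.746 = 4.444 N acting down the slope.
Newton's second law for the crate (up-slope positive): T − 23.065 − 4.444 = 4 a. For the hanging bucket (downward positive): 12.1 × 9.81 − T = 12.1 a.
Adding the two equations eliminates T: 91.192 = 16.1 a, so a = 5.6641 m/s².
Then from the hanging bucket's equation, T = 12.1 × (9.81 − 5.6641) = 50.165 N.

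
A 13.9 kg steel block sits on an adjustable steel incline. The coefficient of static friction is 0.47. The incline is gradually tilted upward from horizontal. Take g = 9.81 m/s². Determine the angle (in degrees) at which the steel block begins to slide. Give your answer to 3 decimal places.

At the threshold of sliding, static friction is at its maximum μ_s N and exactly balances the weight component along the incline: mg sin θ = μ_s mg cos θ.
Hence tan θ = μ_s = 0.47, so θ = arctan(0.47) = 25.1735°.

25.174°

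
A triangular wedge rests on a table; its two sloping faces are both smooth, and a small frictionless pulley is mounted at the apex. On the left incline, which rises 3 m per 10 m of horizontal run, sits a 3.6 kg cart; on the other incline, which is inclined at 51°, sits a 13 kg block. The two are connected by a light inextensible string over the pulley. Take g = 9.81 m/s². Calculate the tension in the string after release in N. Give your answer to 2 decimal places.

Resolve each weight along its own incline: the 3.6 kg mass has component 3.6 × 9.81 × sin 16.70° = 10.148 N down its slope, and the 13 kg mass has 13 × 9.81 × sin 51° = 99.109 N down its slope.
The 13 kg side's 99.109 N exceeds the other side's 10.148 N, so that mass slides down and the 3.6 kg mass slides up. Taking that direction as positive, Newton's second law for the whole system gives 99.109 − 10.148 = (3.6 + 13) a, so a = 88.961 / 16.6 = 5.3591 m/s².
For the 3.6 kg mass (up-slope positive): T − 10.148 = 3.6 × 5.3591, so T = 29.441 N.

29.44 N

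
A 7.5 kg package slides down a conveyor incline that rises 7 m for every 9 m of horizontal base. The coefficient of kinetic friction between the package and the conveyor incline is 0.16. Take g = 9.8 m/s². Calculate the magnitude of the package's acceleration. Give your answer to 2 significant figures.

4.8 m/s²

Resolving the weight along the incline: the component pulling the package down the slope is mg sin 37.87° = 7.5 × 9.8 × 0.6139 = 45.122 N, and the normal force is N = mg cos 37.87° = 7.5 × 9.8 × 0.7894 = 58.021 N.
Kinetic friction acts up the slope with magnitude f = μN = 0.16 × 58.021 = 9.283 N.
Net force along the incline is 45.122 − 9.283 = 35.839 N, so a = 35.839 / 7.5 = 4.7785 m/s².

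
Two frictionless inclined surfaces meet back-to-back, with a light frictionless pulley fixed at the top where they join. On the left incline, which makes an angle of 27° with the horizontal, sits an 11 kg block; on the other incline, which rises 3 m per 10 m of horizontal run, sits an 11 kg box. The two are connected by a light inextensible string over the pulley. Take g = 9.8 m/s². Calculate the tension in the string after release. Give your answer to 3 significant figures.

40.0 N

Resolve each weight along its own incline: the 11 kg mass has component 11 × 9.8 × sin 27° = 48.940 N down its slope, and the 11 kg mass has 11 × 9.8 × sin 16.70° = 30.976 N down its slope.
The 11 kg side's 48.940 N exceeds the other side's 30.976 N, so that mass slides down and the 11 kg mass slides up. Taking that direction as positive, Newton's second law for the whole system gives 48.940 − 30.976 = (11 + 11) a, so a = 17.964 / 22 = 0.8165 m/s².
For the 11 kg mass (up-slope positive): T − 30.976 = 11 × 0.8165, so T = 39.957 N.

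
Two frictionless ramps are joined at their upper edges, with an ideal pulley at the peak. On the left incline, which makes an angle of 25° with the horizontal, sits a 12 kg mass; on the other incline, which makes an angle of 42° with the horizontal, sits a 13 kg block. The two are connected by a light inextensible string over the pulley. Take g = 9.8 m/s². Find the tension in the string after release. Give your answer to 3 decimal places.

Resolve each weight along its own incline: the 12 kg mass has component 12 × 9.8 × sin 25° = 49.700 N down its slope, and the 13 kg mass has 13 × 9.8 × sin 42° = 85.247 N down its slope.
The 13 kg side's 85.247 N exceeds the other side's 49.700 N, so that mass slides down and the 12 kg mass slides up. Taking that direction as positive, Newton's second law for the whole system gives 85.247 − 49.700 = (12 + 13) a, so a = 35.547 / 25 = 1.4219 m/s².
For the 12 kg mass (up-slope positive): T − 49.700 = 12 × 1.4219, so T = 66.763 N.

66.763 N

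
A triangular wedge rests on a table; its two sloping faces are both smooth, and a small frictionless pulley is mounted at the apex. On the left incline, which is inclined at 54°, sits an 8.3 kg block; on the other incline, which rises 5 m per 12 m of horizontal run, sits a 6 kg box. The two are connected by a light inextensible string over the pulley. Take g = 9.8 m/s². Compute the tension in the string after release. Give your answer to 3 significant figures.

40.7 N

Resolve each weight along its own incline: the 8.3 kg mass has component 8.3 × 9.8 × sin 54° = 65.805 N down its slope, and the 6 kg mass has 6 × 9.8 × sin 22.62° = 22.615 N down its slope.
The 8.3 kg side's 65.805 N exceeds the other side's 22.615 N, so that mass slides down and the 6 kg mass slides up. Taking that direction as positive, Newton's second law for the whole system gives 65.805 − 22.615 = (8.3 + 6) a, so a = 43.190 / 14.3 = 3.0203 m/s².
For the 6 kg mass (up-slope positive): T − 22.615 = 6 × 3.0203, so T = 40.737 N.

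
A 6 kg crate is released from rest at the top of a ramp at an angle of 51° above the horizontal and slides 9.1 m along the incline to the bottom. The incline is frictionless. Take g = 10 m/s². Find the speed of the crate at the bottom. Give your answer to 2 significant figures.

The weight component along the incline is mg sin 51° = 46.629 N and the normal force is N = mg cos 51° = 37.759 N.
With no friction, a = g sin 51° = 7.7715 m/s².
Starting from rest over a distance of 9.1 m, v² = 2aL = 2 × 7.7715 × 9.1 = 141.4413, so v = 11.8929 m/s.

12 m/s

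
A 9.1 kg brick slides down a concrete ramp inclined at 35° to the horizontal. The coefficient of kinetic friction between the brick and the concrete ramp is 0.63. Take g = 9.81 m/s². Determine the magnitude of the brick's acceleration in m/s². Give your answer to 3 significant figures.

Resolving the weight along the incline: the component pulling the brick down the slope is mg sin 35° = 9.1 × 9.81 × 0.5736 = 51.206 N, and the normal force is N = mg cos 35° = 9.1 × 9.81 × 0.8192 = 73.131 N.
Kinetic friction acts up the slope with magnitude f = μN = 0.63 × 73.131 = 46.073 N.
Net force along the incline is 51.206 − 46.073 = 5.133 N, so a = 5.133 / 9.1 = 0.5641 m/s².

0.564 m/s²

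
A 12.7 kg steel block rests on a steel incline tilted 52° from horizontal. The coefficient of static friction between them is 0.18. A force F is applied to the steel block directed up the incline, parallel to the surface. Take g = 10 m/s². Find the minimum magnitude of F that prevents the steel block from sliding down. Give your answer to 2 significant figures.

86 N

The normal force is N = mg cos 52° = 78.189 N. With F at its minimum the steel block is on the verge of sliding down, so static friction is at its maximum μ_s N = 0.18 × 78.189 = 14.074 N and acts up the slope.
Equilibrium along the incline: F + μ_s N = mg sin 52°, so F = 100.077 − 14.074 = 86.003 N.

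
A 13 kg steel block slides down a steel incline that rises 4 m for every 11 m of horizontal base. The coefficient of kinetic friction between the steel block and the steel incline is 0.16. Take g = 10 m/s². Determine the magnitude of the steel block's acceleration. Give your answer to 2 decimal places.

1.91 m/s²

Resolving the weight along the incline: the component pulling the steel block down the slope is mg sin 19.98° = 13 × 10 × 0.3417 = 44.421 N, and the normal force is N = mg cos 19.98° = 13 × 10 × 0.9398 = 122.174 N.
Kinetic friction acts up the slope with magnitude f = μN = 0.16 × 122.174 = 19.548 N.
Net force along the incline is 44.421 − 19.548 = 24.873 N, so a = 24.873 / 13 = 1.9133 m/s².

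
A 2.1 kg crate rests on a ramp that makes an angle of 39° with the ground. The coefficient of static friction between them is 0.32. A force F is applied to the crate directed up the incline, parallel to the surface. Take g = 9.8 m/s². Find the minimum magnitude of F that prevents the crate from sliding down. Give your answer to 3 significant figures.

7.83 N

The normal force is N = mg cos 39° = 15.994 N. With F at its minimum the crate is on the verge of sliding down, so static friction is at its maximum μ_s N = 0.32 × 15.994 = 5.118 N and acts up the slope.
Equilibrium along the incline: F + μ_s N = mg sin 39°, so F = 12.951 − 5.118 = 7.833 N.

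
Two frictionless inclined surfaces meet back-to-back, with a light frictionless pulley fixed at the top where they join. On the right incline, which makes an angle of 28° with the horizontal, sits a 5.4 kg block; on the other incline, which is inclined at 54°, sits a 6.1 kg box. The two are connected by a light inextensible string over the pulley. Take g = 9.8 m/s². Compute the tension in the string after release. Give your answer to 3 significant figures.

Resolve each weight along its own incline: the 5.4 kg mass has component 5.4 × 9.8 × sin 28° = 24.844 N down its slope, and the 6.1 kg mass has 6.1 × 9.8 × sin 54° = 48.363 N down its slope.
The 6.1 kg side's 48.363 N exceeds the other side's 24.844 N, so that mass slides down and the 5.4 kg mass slides up. Taking that direction as positive, Newton's second law for the whole system gives 48.363 − 24.844 = (5.4 + 6.1) a, so a = 23.519 / 11.5 = 2.0451 m/s².
For the 5.4 kg mass (up-slope positive): T − 24.844 = 5.4 × 2.0451, so T = 35.888 N.

35.9 N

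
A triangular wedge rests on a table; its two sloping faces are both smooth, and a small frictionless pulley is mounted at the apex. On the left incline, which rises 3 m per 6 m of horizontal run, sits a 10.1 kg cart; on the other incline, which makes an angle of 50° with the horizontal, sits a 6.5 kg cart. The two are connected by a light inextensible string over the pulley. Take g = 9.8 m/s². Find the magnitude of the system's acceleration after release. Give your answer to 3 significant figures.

Resolve each weight along its own incline: the 10.1 kg mass has component 10.1 × 9.8 × sin 26.57° = 44.265 N down its slope, and the 6.5 kg mass has 6.5 × 9.8 × sin 50° = 48.797 N down its slope.
The 6.5 kg side's 48.797 N exceeds the other side's 44.265 N, so that mass slides down and the 10.1 kg mass slides up. Taking that direction as positive, Newton's second law for the whole system gives 48.797 − 44.265 = (10.1 + 6.5) a, so a = 4.532 / 16.6 = 0.2730 m/s².

0.273 m/s²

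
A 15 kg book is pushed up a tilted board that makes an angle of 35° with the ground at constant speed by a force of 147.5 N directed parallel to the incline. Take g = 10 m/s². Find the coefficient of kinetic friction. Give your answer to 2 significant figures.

At constant speed ΣF = 0 along the incline. The applied 147.5 N acts up the slope; the weight component mg sin 35° = 86.036 N and kinetic friction μN both act down the slope.
So 147.5 = 86.036 + μ × 122.873, giving μ = (147.5 − 86.036) / 122.873 = 0.5002.

0.50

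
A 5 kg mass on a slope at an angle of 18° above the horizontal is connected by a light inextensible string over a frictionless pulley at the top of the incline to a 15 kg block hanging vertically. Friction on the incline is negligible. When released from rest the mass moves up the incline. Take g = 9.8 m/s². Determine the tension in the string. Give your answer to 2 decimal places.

48.11 N

For the mass on the incline: the weight component along the slope is m₁g sin 18° = 5 × 9.8 × 0.3090 = 15.141 N and the normal force is N = m₁g cos 18° = 46.602 N.
Newton's second law for the mass (up-slope positive): T − 15.141 = 5 a. For the hanging block (downward positive): 15 × 9.8 − T = 15 a.
Adding the two equations eliminates T: 131.859 = 20 a, so a = 6.5930 m/s².
Then from the hanging block's equation, T = 15 × (9.8 − 6.5930) = 48.105 N.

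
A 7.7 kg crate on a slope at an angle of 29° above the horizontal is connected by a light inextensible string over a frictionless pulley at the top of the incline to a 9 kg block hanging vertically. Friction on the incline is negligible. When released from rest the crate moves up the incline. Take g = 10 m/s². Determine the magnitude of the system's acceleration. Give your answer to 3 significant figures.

3.15 m/s²

For the crate on the incline: the weight component along the slope is m₁g sin 29° = 7.7 × 10 × 0.4848 = 37.330 N and the normal force is N = m₁g cos 29° = 67.346 N.
Newton's second law for the crate (up-slope positive): T − 37.330 = 7.7 a. For the hanging block (downward positive): 9 × 10 − T = 9 a.
Adding the two equations eliminates T: 52.670 = 16.7 a, so a = 3.1539 m/s².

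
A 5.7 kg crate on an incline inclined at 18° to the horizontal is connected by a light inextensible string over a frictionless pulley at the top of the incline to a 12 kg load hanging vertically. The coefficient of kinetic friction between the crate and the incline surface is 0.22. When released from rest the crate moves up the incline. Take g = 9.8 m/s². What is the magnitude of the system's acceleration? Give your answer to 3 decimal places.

5.009 m/s²

For the crate on the incline: the weight component along the slope is m₁g sin 18° = 5.7 × 9.8 × 0.3090 = 17.261 N and the normal force is N = m₁g cos 18° = 53.126 N.
Kinetic friction opposes the crate's motion up the incline: f = μN = 0.22 × 53.126 = 11.688 N acting down the slope.
Newton's second law for the crate (up-slope positive): T − 17.261 − 11.688 = 5.7 a. For the hanging load (downward positive): 12 × 9.8 − T = 12 a.
Adding the two equations eliminates T: 88.651 = 17.7 a, so a = 5.0085 m/s².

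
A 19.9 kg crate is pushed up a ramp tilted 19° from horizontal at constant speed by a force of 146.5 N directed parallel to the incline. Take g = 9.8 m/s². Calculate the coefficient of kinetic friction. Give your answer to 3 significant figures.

At constant speed ΣF = 0 along the incline. The applied 146.5 N acts up the slope; the weight component mg sin 19° = 63.492 N and kinetic friction μN both act down the slope.
So 146.5 = 63.492 + μ × 184.395, giving μ = (146.5 − 63.492) / 184.395 = 0.4502.

0.450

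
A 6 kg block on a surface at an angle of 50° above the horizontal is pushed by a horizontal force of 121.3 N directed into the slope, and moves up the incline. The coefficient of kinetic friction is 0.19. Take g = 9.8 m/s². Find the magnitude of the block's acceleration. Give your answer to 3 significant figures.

1.35 m/s²

The horizontal push has components F cos 50° = 121.3 × 0.6428 = 77.972 N up the incline and F sin 50° = 121.3 × 0.7660 = 92.916 N pressing into the surface.
The normal force is therefore N = mg cos 50° + F sin 50° = 37.797 + 92.916 = 130.713 N, and kinetic friction down the slope is μN = 0.19 × 130.713 = 24.835 N.
Along the incline: F cos 50° − mg sin 50° − μN = ma, so 77.972 − 45.041 − 24.835 = 6 a, giving a = 1.3493 m/s².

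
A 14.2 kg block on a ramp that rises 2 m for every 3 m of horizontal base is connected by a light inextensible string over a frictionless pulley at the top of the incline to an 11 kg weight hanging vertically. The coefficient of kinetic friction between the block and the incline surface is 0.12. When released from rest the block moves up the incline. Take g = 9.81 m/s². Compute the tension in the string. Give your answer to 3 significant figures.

101 N

For the block on the incline: the weight component along the slope is m₁g sin 33.69° = 14.2 × 9.81 × 0.5547 = 77.271 N and the normal force is N = m₁g cos 33.69° = 115.906 N.
Kinetic friction opposes the block's motion up the incline: f = μN = 0.12 × 115.906 = 13.909 N acting down the slope.
Newton's second law for the block (up-slope positive): T − 77.271 − 13.909 = 14.2 a. For the hanging weight (downward positive): 11 × 9.81 − T = 11 a.
Adding the two equations eliminates T: 16.730 = 25.2 a, so a = 0.6639 m/s².
Then from the hanging weight's equation, T = 11 × (9.81 − 0.6639) = 100.607 N.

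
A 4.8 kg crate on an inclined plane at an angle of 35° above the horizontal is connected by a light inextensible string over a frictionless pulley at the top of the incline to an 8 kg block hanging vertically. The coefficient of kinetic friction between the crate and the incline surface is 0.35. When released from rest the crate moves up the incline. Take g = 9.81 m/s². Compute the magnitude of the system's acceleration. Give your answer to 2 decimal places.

For the crate on the incline: the weight component along the slope is m₁g sin 35° = 4.8 × 9.81 × 0.5736 = 27.010 N and the normal force is N = m₁g cos 35° = 38.572 N.
Kinetic friction opposes the crate's motion up the incline: f = μN = 0.35 × 38.572 = 13.500 N acting down the slope.
Newton's second law for the crate (up-slope positive): T − 27.010 − 13.500 = 4.8 a. For the hanging block (downward positive): 8 × 9.81 − T = 8 a.
Adding the two equations eliminates T: 37.970 = 12.8 a, so a = 2.9664 m/s².

2.97 m/s²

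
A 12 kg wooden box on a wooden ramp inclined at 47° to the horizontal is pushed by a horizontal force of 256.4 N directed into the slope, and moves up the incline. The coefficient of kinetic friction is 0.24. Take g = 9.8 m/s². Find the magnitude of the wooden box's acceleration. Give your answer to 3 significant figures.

The horizontal push has components F cos 47° = 256.4 × 0.6820 = 174.865 N up the incline and F sin 47° = 256.4 × 0.7314 = 187.531 N pressing into the surface.
The normal force is therefore N = mg cos 47° + F sin 47° = 80.203 + 187.531 = 267.734 N, and kinetic friction down the slope is μN = 0.24 × 267.734 = 64.256 N.
Along the incline: F cos 47° − mg sin 47° − μN = ma, so 174.865 − 86.013 − 64.256 = 12 a, giving a = 2.0497 m/s².

2.05 m/s²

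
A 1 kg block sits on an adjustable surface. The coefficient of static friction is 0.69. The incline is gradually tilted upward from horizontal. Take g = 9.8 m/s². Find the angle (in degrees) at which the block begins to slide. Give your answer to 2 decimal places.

At the threshold of sliding, static friction is at its maximum μ_s N and exactly balances the weight component along the incline: mg sin θ = μ_s mg cos θ.
Hence tan θ = μ_s = 0.69, so θ = arctan(0.69) = 34.6057°.

34.61°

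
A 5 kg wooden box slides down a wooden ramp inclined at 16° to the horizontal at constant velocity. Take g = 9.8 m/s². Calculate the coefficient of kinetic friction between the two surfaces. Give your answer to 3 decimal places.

At constant velocity the net force along the incline is zero: mg sin 16° = μ mg cos 16°.
So μ = tan 16° = 0.2756 / 0.9613 = 0.2867.

0.287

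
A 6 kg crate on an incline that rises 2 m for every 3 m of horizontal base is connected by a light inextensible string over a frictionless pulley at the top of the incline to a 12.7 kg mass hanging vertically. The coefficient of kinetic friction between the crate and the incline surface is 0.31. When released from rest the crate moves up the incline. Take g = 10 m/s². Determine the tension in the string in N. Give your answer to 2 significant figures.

74 N

For the crate on the incline: the weight component along the slope is m₁g sin 33.69° = 6 × 10 × 0.5547 = 33.282 N and the normal force is N = m₁g cos 33.69° = 49.923 N.
Kinetic friction opposes the crate's motion up the incline: f = μN = 0.31 × 49.923 = 15.476 N acting down the slope.
Newton's second law for the crate (up-slope positive): T − 33.282 − 15.476 = 6 a. For the hanging mass (downward positive): 12.7 × 10 − T = 12.7 a.
Adding the two equations eliminates T: 78.242 = 18.7 a, so a = 4.1841 m/s².
Then from the hanging mass's equation, T = 12.7 × (10 − 4.1841) = 73.862 N.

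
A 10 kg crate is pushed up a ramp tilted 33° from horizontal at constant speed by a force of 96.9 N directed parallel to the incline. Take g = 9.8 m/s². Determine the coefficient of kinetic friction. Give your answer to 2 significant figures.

0.53

At constant speed ΣF = 0 along the incline. The applied 96.9 N acts up the slope; the weight component mg sin 33° = 53.375 N and kinetic friction μN both act down the slope.
So 96.9 = 53.375 + μ × 82.190, giving μ = (96.9 − 53.375) / 82.190 = 0.5296.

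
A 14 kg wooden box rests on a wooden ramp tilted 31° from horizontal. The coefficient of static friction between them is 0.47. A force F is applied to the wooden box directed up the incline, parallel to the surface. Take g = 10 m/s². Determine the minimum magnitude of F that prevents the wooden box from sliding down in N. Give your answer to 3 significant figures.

15.7 N

The normal force is N = mg cos 31° = 120.003 N. With F at its minimum the wooden box is on the verge of sliding down, so static friction is at its maximum μ_s N = 0.47 × 120.003 = 56.401 N and acts up the slope.
Equilibrium along the incline: F + μ_s N = mg sin 31°, so F = 72.105 − 56.401 = 15.704 N.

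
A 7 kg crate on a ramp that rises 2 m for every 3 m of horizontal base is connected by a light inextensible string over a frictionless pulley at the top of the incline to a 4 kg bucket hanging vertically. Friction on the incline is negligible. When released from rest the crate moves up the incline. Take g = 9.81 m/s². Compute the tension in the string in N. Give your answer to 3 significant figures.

For the crate on the incline: the weight component along the slope is m₁g sin 33.69° = 7 × 9.81 × 0.5547 = 38.091 N and the normal force is N = m₁g cos 33.69° = 57.137 N.
Newton's second law for the crate (up-slope positive): T − 38.091 = 7 a. For the hanging bucket (downward positive): 4 × 9.81 − T = 4 a.
Adding the two equations eliminates T: 1.149 = 11 a, so a = 0.1045 m/s².
Then from the hanging bucket's equation, T = 4 × (9.81 − 0.1045) = 38.822 N.

38.8 N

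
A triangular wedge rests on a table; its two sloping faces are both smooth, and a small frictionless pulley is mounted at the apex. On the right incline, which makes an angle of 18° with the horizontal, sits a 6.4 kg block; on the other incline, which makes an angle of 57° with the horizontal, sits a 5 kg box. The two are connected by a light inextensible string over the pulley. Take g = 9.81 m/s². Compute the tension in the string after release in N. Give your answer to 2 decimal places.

Resolve each weight along its own incline: the 6.4 kg mass has component 6.4 × 9.81 × sin 18° = 19.401 N down its slope, and the 5 kg mass has 5 × 9.81 × sin 57° = 41.137 N down its slope.
The 5 kg side's 41.137 N exceeds the other side's 19.401 N, so that mass slides down and the 6.4 kg mass slides up. Taking that direction as positive, Newton's second law for the whole system gives 41.137 − 19.401 = (6.4 + 5) a, so a = 21.736 / 11.4 = 1.9067 m/s².
For the 6.4 kg mass (up-slope positive): T − 19.401 = 6.4 × 1.9067, so T = 31.604 N.

31.60 N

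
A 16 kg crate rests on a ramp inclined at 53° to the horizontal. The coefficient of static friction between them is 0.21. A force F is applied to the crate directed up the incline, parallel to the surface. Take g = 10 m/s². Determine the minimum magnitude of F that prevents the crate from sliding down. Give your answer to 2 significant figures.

The normal force is N = mg cos 53° = 96.290 N. With F at its minimum the crate is on the verge of sliding down, so static friction is at its maximum μ_s N = 0.21 × 96.290 = 20.221 N and acts up the slope.
Equilibrium along the incline: F + μ_s N = mg sin 53°, so F = 127.782 − 20.221 = 107.561 N.

110 N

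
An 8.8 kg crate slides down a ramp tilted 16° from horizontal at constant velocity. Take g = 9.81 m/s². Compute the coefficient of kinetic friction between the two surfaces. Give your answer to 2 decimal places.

At constant velocity the net force along the incline is zero: mg sin 16° = μ mg cos 16°.
So μ = tan 16° = 0.2756 / 0.9613 = 0.2867.

0.29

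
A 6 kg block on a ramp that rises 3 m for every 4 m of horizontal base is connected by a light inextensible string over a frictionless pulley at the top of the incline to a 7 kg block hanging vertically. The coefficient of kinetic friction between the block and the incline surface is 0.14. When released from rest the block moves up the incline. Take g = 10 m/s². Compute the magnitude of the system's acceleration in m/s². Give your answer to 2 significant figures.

2.1 m/s²

For the block on the incline: the weight component along the slope is m₁g sin 36.87° = 6 × 10 × 0.6000 = 36.000 N and the normal force is N = m₁g cos 36.87° = 48.000 N.
Kinetic friction opposes the block's motion up the incline: f = μN = 0.14 × 48.000 = 6.720 N acting down the slope.
Newton's second law for the block (up-slope positive): T − 36.000 − 6.720 = 6 a. For the hanging block (downward positive): 7 × 10 − T = 7 a.
Adding the two equations eliminates T: 27.280 = 13 a, so a = 2.0985 m/s².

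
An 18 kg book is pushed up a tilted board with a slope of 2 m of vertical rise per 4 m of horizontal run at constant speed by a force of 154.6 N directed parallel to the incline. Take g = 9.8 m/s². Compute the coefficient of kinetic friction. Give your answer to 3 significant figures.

At constant speed ΣF = 0 along the incline. The applied 154.6 N acts up the slope; the weight component mg sin 26.57° = 78.888 N and kinetic friction μN both act down the slope.
So 154.6 = 78.888 + μ × 157.777, giving μ = (154.6 − 78.888) / 157.777 = 0.4799.

0.480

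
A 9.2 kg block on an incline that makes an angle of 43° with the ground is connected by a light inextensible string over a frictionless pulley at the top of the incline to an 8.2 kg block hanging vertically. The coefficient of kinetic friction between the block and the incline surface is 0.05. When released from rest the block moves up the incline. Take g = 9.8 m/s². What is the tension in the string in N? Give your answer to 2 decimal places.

73.02 N

For the block on the incline: the weight component along the slope is m₁g sin 43° = 9.2 × 9.8 × 0.6820 = 61.489 N and the normal force is N = m₁g cos 43° = 65.939 N.
Kinetic friction opposes the block's motion up the incline: f = μN = 0.05 × 65.939 = 3.297 N acting down the slope.
Newton's second law for the block (up-slope positive): T − 61.489 − 3.297 = 9.2 a. For the hanging block (downward positive): 8.2 × 9.8 − T = 8.2 a.
Adding the two equations eliminates T: 15.574 = 17.4 a, so a = 0.8951 m/s².
Then from the hanging block's equation, T = 8.2 × (9.8 − 0.8951) = 73.020 N.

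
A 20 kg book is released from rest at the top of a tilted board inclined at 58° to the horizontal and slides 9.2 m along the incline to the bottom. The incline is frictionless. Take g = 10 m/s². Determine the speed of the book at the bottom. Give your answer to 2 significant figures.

12 m/s

The weight component along the incline is mg sin 58° = 169.610 N and the normal force is N = mg cos 58° = 105.984 N.
With no friction, a = g sin 58° = 8.4805 m/s².
Starting from rest over a distance of 9.2 m, v² = 2aL = 2 × 8.4805 × 9.2 = 156.0412, so v = 12.4916 m/s.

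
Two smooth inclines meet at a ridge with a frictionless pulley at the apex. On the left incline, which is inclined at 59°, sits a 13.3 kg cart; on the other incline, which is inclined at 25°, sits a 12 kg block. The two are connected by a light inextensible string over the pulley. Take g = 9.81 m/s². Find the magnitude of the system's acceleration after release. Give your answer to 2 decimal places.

2.45 m/s²

Resolve each weight along its own incline: the 13.3 kg mass has component 13.3 × 9.81 × sin 59° = 111.837 N down its slope, and the 12 kg mass has 12 × 9.81 × sin 25° = 49.751 N down its slope.
The 13.3 kg side's 111.837 N exceeds the other side's 49.751 N, so that mass slides down and the 12 kg mass slides up. Taking that direction as positive, Newton's second law for the whole system gives 111.837 − 49.751 = (13.3 + 12) a, so a = 62.086 / 25.3 = 2.4540 m/s².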